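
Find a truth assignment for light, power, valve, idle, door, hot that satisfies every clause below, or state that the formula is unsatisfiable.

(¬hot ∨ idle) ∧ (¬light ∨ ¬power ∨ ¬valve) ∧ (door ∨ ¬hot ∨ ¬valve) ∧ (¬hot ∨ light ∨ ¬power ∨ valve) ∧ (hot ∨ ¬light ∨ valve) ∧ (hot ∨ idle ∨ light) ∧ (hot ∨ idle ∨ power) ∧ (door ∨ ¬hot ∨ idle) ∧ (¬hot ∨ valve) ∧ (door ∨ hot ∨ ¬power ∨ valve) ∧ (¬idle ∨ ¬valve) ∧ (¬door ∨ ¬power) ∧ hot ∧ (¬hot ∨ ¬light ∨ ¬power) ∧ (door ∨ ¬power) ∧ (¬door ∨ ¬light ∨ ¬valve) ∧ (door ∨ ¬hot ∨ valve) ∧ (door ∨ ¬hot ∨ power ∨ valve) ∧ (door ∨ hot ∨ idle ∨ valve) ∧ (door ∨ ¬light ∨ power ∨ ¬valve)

Case hot = True:
  (¬hot ∨ idle) forces idle = True.
  (¬hot ∨ valve) forces valve = True.
  Clause (¬idle ∨ ¬valve) is falsified — contradiction.
Case hot = False:
  Clause (hot) is falsified — contradiction.
Both cases fail, so the formula is unsatisfiable.

Unsatisfiable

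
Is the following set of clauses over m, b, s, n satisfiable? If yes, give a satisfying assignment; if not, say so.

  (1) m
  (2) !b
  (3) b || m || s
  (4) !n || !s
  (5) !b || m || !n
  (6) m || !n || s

m = True, b = False, s = True, n = False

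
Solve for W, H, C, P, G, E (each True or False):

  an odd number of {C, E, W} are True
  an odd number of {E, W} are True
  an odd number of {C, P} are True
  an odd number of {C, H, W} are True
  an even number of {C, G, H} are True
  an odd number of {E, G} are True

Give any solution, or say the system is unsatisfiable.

Adding constraints 2, 4, 5, 6 mod 2: every variable appears an even number of times on the left, so the left side is 0.
But the right sides sum to 1 (mod 2). 0 ≠ 1 — the system is inconsistent.

No satisfying assignment exists.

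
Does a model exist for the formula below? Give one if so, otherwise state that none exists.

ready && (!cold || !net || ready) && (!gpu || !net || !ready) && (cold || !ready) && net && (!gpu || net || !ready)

net=T; gpu=F; ready=T; cold=T

Unit clause (ready) forces ready = True.
In (cold || !ready) only cold is left, so cold = True.
Unit clause (net) forces net = True.
In (!gpu || !net || !ready) only !gpu is left, so gpu = False.
All clauses satisfied.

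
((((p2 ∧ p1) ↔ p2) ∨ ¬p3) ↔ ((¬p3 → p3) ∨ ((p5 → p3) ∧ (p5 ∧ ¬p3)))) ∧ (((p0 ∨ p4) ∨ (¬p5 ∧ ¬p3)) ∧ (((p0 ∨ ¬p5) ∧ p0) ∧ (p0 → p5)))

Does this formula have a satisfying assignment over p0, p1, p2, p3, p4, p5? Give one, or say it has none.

p0: True; p1: True; p2: True; p3: True; p4: False; p5: True

  (((p2 ∧ p1) ↔ p2) ∨ ¬p3) ↔ ((¬p3 → p3) ∨ ((p5 → p3) ∧ (p5 ∧ ¬p3))) = True
    ((p2 ∧ p1) ↔ p2) ∨ ¬p3 = True
      (p2 ∧ p1) ↔ p2 = True
        p2 ∧ p1 = True
      ¬p3 = False
    (¬p3 → p3) ∨ ((p5 → p3) ∧ (p5 ∧ ¬p3)) = True
      ¬p3 → p3 = True
        ¬p3 = False
      (p5 → p3) ∧ (p5 ∧ ¬p3) = False
        p5 → p3 = True
        p5 ∧ ¬p3 = False
          ¬p3 = False
  ((p0 ∨ p4) ∨ (¬p5 ∧ ¬p3)) ∧ (((p0 ∨ ¬p5) ∧ p0) ∧ (p0 → p5)) = True
    (p0 ∨ p4) ∨ (¬p5 ∧ ¬p3) = True
      p0 ∨ p4 = True
      ¬p5 ∧ ¬p3 = False
        ¬p5 = False
        ¬p3 = False
    ((p0 ∨ ¬p5) ∧ p0) ∧ (p0 → p5) = True
      (p0 ∨ ¬p5) ∧ p0 = True
        p0 ∨ ¬p5 = True
          ¬p5 = False
      p0 → p5 = True
Both conjuncts True, so the formula holds.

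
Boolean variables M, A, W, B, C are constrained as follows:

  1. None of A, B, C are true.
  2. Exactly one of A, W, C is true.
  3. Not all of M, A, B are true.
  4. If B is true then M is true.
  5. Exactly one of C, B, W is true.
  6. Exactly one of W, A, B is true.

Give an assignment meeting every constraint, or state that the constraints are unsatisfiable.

M = False; A = False; W = True; B = False; C = False

  (1) {A, B, C}: 0 true — none ✓
  (2) {A, W, C}: 1 true — exactly one ✓
  (3) {M, A, B}: 0/3 true — not all ✓
  (4) B=F ⇒ M: vacuous ✓
  (5) {C, B, W}: 1 true — exactly one ✓
  (6) {W, A, B}: 1 true — exactly one ✓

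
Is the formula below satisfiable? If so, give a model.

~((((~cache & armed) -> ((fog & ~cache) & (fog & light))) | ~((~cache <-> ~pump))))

pump: False, cache: False, armed: True, fog: False, light: True

  ~((((~cache & armed) -> ((fog & ~cache) & (fog & light))) | ~((~cache <-> ~pump)))) = True
    ((~cache & armed) -> ((fog & ~cache) & (fog & light))) | ~((~cache <-> ~pump)) = False
      (~cache & armed) -> ((fog & ~cache) & (fog & light)) = False
        ~cache & armed = True
          ~cache = True
        (fog & ~cache) & (fog & light) = False
          fog & ~cache = False
            ~cache = True
          fog & light = False
      ~((~cache <-> ~pump)) = False
        ~cache <-> ~pump = True
          ~cache = True
          ~pump = True
The formula evaluates to True.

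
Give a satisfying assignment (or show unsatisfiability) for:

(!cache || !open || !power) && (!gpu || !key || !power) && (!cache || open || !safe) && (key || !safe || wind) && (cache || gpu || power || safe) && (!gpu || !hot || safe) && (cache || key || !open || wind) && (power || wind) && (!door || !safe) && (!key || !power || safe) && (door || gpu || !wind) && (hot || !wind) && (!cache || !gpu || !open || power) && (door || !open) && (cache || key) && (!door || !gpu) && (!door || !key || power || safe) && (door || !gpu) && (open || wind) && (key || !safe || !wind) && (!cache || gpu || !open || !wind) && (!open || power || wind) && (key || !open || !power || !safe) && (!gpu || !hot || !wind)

gpu=F, cache=T, safe=F, door=T, key=F, power=T, open=F, hot=T, wind=T

Try gpu = True:
  (!door || !gpu) forces door = False.
  clause (door || !gpu) is falsified — backtrack.
So gpu = False.
Set cache = True.
Set safe = False.
Try door = False:
  (door || gpu || !wind) forces wind = False.
  (power || wind) forces power = True.
  (!cache || !open || !power) forces open = False.
  clause (open || wind) is falsified — backtrack.
So door = True.
Set key = False.
Set power = True.
  then (!cache || !open || !power) forces open = False.
  then (open || wind) forces wind = True.
  then (hot || !wind) forces hot = True.
All clauses satisfied.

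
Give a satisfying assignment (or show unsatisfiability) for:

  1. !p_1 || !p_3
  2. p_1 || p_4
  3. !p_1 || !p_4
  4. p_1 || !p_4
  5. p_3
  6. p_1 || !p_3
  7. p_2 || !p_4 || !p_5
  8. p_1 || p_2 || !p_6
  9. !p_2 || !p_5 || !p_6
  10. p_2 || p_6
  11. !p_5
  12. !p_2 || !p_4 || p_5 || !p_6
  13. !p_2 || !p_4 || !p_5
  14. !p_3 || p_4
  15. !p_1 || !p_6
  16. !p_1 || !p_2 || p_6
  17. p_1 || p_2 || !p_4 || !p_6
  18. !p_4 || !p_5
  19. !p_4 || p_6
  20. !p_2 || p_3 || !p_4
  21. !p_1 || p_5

UNSATISFIABLE

Case p_3 = True:
  (!p_1 || !p_3) forces p_1 = False.
  Clause (p_1 || !p_3) is falsified — contradiction.
Case p_3 = False:
  Clause (p_3) is falsified — contradiction.
Both cases fail, so the formula is unsatisfiable.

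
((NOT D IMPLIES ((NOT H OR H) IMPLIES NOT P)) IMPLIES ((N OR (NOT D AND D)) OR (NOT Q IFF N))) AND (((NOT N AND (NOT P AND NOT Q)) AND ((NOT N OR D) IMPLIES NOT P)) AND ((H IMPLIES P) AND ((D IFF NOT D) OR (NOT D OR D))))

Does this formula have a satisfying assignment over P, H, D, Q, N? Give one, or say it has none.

The formula is unsatisfiable.

Case P = True: the conjunct NOT P is False.
Case P = False: the formula simplifies to ((N OR (NOT D AND D)) OR (NOT Q IFF N)) AND ((NOT N AND NOT Q) AND (NOT H AND ((D IFF NOT D) OR (NOT D OR D)))).
  N = True: the conjunct NOT N is False.
  N = False: simplifies to ((NOT D AND D) OR Q) AND (NOT Q AND (NOT H AND ((D IFF NOT D) OR (NOT D OR D)))).
    D = True: simplifies to Q AND (NOT Q AND NOT H).
      Q = True: the conjunct NOT Q is False.
      Q = False: the conjunct Q is False.
    D = False: simplifies to Q AND (NOT Q AND NOT H).
      Q = True: the conjunct NOT Q is False.
      Q = False: the conjunct Q is False.
Both cases fail — unsatisfiable.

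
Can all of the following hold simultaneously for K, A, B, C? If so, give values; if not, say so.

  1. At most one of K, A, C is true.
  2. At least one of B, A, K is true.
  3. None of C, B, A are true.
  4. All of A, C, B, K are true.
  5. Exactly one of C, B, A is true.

Case A = True:
  Constraint (3) is violated (A=T) — contradiction.
Case A = False:
  Constraint (4) is violated (A=F) — contradiction.
Both cases fail — unsatisfiable.

Unsatisfiable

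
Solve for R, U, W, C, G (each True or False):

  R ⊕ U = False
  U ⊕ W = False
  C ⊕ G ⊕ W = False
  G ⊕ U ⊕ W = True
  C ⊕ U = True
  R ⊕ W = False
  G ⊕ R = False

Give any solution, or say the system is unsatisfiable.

R=T, U=T, W=T, C=F, G=T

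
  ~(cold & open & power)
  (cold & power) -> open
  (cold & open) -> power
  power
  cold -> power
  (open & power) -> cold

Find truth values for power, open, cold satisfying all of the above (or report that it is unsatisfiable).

Unit clause (power) forces power = True.
Try open = True:
  (cold | ~open | ~power) forces cold = True.
  clause (~cold | ~open | ~power) is falsified — backtrack.
So open = False.
  then (~cold | open | ~power) forces cold = False.
Check each clause:
  (power): power holds.
  (cold | ~open | ~power): ~open holds.
  (~cold | ~open | ~power): ~cold holds.
  (~cold | power): ~cold holds.
  (~cold | ~open | power): ~cold holds.
  (~cold | open | ~power): ~cold holds.
All clauses satisfied.

power: True; open: False; cold: False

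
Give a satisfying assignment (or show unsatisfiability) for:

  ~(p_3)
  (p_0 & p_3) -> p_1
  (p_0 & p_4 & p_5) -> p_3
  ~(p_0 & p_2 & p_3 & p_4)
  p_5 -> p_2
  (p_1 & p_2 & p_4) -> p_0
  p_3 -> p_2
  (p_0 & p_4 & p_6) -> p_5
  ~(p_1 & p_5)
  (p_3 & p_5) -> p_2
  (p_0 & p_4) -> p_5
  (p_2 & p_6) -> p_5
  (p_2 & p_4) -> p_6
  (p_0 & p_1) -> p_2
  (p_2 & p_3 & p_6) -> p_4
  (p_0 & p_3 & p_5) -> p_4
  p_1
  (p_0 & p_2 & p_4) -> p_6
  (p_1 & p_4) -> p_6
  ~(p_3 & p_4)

p_0=T, p_1=T, p_2=T, p_3=F, p_4=F, p_5=F, p_6=F

Unit clause (~p_3) forces p_3 = False.
Unit clause (p_1) forces p_1 = True.
In (~p_1 | ~p_5) only ~p_5 is left, so p_5 = False.
Set p_0 = True.
  then (~p_0 | ~p_4 | p_5) forces p_4 = False.
  then (~p_0 | ~p_1 | p_2) forces p_2 = True.
  then (~p_2 | p_5 | ~p_6) forces p_6 = False.
All clauses satisfied.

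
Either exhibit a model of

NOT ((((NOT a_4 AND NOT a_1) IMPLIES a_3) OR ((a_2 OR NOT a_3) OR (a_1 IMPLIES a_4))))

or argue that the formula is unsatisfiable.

Case a_1 = True: the formula becomes NOT ((True OR ((a_2 OR NOT a_3) OR a_4))) = False.
Case a_1 = False: the formula becomes NOT (((NOT a_4 IMPLIES a_3) OR True)) = False.
Both cases fail — unsatisfiable.

No satisfying assignment exists.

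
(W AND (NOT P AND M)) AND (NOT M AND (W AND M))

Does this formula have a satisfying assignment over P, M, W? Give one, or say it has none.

Case M = True: the conjunct NOT M is False.
Case M = False: the conjunct M is False.
Both cases fail — unsatisfiable.

The formula is unsatisfiable.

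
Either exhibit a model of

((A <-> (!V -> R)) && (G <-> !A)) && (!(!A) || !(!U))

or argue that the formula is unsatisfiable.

G: False, U: False, V: False, A: True, R: True

  (A <-> (!V -> R)) && (G <-> !A) = True
    A <-> (!V -> R) = True
      !V -> R = True
        !V = True
    G <-> !A = True
      !A = False
  !(!A) || !(!U) = True
    !(!A) = True
      !A = False
    !(!U) = False
      !U = True
Both conjuncts True, so the formula holds.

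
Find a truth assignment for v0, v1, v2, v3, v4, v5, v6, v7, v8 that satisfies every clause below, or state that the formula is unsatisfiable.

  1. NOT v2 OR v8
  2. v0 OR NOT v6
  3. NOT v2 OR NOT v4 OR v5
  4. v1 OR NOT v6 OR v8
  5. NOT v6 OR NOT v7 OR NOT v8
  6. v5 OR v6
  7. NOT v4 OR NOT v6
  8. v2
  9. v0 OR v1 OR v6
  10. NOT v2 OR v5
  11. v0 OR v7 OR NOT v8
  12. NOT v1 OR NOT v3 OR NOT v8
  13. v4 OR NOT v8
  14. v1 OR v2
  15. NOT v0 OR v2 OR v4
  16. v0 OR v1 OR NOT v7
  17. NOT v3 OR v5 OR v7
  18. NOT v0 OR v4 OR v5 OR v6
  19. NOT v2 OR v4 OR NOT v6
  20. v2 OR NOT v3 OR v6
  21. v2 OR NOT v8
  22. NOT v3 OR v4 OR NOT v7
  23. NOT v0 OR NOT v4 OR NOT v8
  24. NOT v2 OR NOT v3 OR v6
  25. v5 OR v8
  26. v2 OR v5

v0=F; v1=T; v2=T; v3=F; v4=T; v5=T; v6=F; v7=T; v8=T

Unit clause (v2) forces v2 = True.
In (NOT v2 OR v5) only v5 is left, so v5 = True.
In (NOT v2 OR v8) only v8 is left, so v8 = True.
In (v4 OR NOT v8) only v4 is left, so v4 = True.
In (NOT v0 OR NOT v4 OR NOT v8) only NOT v0 is left, so v0 = False.
In (v0 OR NOT v6) only NOT v6 is left, so v6 = False.
In (v0 OR v1 OR v6) only v1 is left, so v1 = True.
In (v0 OR v7 OR NOT v8) only v7 is left, so v7 = True.
In (NOT v1 OR NOT v3 OR NOT v8) only NOT v3 is left, so v3 = False.
All clauses satisfied.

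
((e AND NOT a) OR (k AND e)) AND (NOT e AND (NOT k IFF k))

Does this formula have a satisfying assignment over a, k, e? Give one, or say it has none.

No satisfying assignment exists.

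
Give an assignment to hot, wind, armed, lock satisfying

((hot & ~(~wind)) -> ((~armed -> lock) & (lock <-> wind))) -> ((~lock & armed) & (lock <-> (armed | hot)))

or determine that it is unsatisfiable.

hot = True; wind = True; armed = True; lock = False

  ((hot & ~(~wind)) -> ((~armed -> lock) & (lock <-> wind))) -> ((~lock & armed) & (lock <-> (armed | hot))) = True
    (hot & ~(~wind)) -> ((~armed -> lock) & (lock <-> wind)) = False
      hot & ~(~wind) = True
        ~(~wind) = True
          ~wind = False
      (~armed -> lock) & (lock <-> wind) = False
        ~armed -> lock = True
          ~armed = False
        lock <-> wind = False
    (~lock & armed) & (lock <-> (armed | hot)) = False
      ~lock & armed = True
        ~lock = True
      lock <-> (armed | hot) = False
        armed | hot = True
The formula evaluates to True.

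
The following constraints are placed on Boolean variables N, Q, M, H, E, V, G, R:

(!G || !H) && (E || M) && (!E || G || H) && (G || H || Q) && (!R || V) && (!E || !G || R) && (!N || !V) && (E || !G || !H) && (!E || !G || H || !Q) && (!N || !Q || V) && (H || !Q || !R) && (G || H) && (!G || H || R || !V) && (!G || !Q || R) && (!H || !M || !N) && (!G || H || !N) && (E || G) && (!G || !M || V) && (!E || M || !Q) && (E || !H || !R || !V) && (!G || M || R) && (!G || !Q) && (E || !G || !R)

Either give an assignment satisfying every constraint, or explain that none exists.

N = True, Q = False, M = False, H = True, E = True, V = False, G = False, R = False

Set N = True.
  then (!N || !V) forces V = False.
  then (!N || !Q || V) forces Q = False.
  then (!R || V) forces R = False.
Try M = True:
  (!H || !M || !N) forces H = False.
  (G || H || Q) forces G = True.
  clause (!G || H || !N) is falsified — backtrack.
So M = False.
  then (E || M) forces E = True.
  then (!E || !G || R) forces G = False.
  then (G || H) forces H = True.
All clauses satisfied.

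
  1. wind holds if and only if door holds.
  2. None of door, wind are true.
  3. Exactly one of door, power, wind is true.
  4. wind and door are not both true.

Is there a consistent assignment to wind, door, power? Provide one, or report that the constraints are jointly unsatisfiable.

wind = False, door = False, power = True

  (1) wind=F, door=F — same ✓
  (2) {door, wind}: 0 true — none ✓
  (3) {door, power, wind}: 1 true — exactly one ✓
  (4) wind=F, door=F — not both ✓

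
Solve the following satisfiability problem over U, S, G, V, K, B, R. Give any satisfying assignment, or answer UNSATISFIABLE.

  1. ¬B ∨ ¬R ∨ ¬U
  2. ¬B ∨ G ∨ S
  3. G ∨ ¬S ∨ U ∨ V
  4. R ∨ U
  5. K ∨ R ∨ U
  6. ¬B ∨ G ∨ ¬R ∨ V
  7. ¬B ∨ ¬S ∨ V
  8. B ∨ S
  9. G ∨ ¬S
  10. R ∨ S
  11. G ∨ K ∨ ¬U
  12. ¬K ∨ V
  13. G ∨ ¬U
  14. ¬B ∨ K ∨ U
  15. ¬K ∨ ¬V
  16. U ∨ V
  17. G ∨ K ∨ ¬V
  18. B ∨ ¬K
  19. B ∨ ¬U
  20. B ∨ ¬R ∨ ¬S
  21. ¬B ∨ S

U = True; S = True; G = True; V = True; K = False; B = True; R = False

Set U = True.
  then (G ∨ ¬U) forces G = True.
  then (B ∨ ¬U) forces B = True.
  then (¬B ∨ S) forces S = True.
  then (¬B ∨ ¬R ∨ ¬U) forces R = False.
  then (¬B ∨ ¬S ∨ V) forces V = True.
  then (¬K ∨ ¬V) forces K = False.
All clauses satisfied.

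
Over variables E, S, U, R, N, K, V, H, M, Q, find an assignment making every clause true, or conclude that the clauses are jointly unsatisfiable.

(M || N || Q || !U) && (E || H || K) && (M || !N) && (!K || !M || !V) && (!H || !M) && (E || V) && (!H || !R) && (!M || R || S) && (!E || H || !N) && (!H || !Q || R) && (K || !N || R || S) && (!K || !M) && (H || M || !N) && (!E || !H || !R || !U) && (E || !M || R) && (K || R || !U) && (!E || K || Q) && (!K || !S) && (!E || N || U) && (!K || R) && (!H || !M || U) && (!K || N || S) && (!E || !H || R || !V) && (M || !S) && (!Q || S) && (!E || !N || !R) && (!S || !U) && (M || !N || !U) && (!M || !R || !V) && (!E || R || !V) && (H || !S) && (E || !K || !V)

E=F, S=F, U=F, R=F, N=F, K=F, V=T, H=T, M=F, Q=F

Set E = False.
  then (E || V) forces V = True.
  then (E || !K || !V) forces K = False.
  then (E || H || K) forces H = True.
  then (!H || !M) forces M = False.
  then (!H || !R) forces R = False.
  then (!H || !Q || R) forces Q = False.
  then (K || R || !U) forces U = False.
  then (M || !S) forces S = False.
  then (M || !N) forces N = False.
All clauses satisfied.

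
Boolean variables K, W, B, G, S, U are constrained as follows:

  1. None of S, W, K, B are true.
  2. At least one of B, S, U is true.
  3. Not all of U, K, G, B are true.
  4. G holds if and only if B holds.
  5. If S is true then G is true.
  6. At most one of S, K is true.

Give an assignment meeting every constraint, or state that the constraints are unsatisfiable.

K: False, W: False, B: False, G: False, S: False, U: True

  (1) {S, W, K, B}: 0 true — none ✓
  (2) {B, S, U}: 1 true — at least one ✓
  (3) {U, K, G, B}: 1/4 true — not all ✓
  (4) G=F, B=F — same ✓
  (5) S=F ⇒ G: vacuous ✓
  (6) {S, K}: 0 true — at most one ✓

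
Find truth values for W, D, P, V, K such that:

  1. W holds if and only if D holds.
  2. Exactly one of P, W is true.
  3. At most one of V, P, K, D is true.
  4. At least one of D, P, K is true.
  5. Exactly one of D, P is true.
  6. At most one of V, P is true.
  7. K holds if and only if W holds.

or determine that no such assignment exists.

W = False; D = False; P = True; V = False; K = False

  (1) W=F, D=F — same ✓
  (2) {P, W}: 1 true — exactly one ✓
  (3) {V, P, K, D}: 1 true — at most one ✓
  (4) {D, P, K}: 1 true — at least one ✓
  (5) {D, P}: 1 true — exactly one ✓
  (6) {V, P}: 1 true — at most one ✓
  (7) K=F, W=F — same ✓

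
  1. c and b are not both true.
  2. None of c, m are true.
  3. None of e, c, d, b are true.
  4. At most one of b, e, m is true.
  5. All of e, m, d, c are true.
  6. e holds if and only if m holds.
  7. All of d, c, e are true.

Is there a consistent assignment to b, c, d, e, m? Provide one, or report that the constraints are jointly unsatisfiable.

The formula is unsatisfiable.

Case c = True:
  Constraint (2) is violated (c=T) — contradiction.
Case c = False:
  Constraint (5) is violated (c=F) — contradiction.
Both cases fail — unsatisfiable.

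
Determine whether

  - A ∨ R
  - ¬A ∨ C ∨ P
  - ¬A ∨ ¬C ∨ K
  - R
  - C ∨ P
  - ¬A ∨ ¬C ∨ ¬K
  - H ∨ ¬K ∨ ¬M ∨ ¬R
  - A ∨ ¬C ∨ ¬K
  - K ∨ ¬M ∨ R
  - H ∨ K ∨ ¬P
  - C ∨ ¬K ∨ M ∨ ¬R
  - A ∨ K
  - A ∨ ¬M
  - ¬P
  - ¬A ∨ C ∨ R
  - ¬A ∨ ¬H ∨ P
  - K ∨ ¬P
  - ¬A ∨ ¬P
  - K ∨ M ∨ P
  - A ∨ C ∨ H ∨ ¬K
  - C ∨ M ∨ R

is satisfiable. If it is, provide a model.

Unsatisfiable — no assignment works.

Case A = True:
  (R) forces R = True.
  (¬P) forces P = False.
  (¬A ∨ C ∨ P) forces C = True.
  (¬A ∨ ¬C ∨ K) forces K = True.
  Clause (¬A ∨ ¬C ∨ ¬K) is falsified — contradiction.
Case A = False:
  (A ∨ R) forces R = True.
  (A ∨ K) forces K = True.
  (A ∨ ¬C ∨ ¬K) forces C = False.
  (C ∨ P) forces P = True.
  Clause (¬P) is falsified — contradiction.
Both cases fail, so the formula is unsatisfiable.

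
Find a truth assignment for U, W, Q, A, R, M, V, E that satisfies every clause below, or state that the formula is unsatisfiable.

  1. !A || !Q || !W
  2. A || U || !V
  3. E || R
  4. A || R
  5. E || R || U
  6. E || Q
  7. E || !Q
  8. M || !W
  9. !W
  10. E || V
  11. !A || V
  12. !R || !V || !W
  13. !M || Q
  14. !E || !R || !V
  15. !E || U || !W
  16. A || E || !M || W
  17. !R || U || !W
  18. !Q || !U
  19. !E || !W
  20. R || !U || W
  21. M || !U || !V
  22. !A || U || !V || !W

U=F, W=F, Q=F, A=F, R=T, M=F, V=F, E=T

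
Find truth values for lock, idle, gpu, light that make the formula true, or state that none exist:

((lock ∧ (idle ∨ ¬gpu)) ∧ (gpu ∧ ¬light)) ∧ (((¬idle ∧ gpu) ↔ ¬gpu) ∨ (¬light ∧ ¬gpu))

lock: True, idle: True, gpu: True, light: False

  (lock ∧ (idle ∨ ¬gpu)) ∧ (gpu ∧ ¬light) = True
    lock ∧ (idle ∨ ¬gpu) = True
      idle ∨ ¬gpu = True
        ¬gpu = False
    gpu ∧ ¬light = True
      ¬light = True
  ((¬idle ∧ gpu) ↔ ¬gpu) ∨ (¬light ∧ ¬gpu) = True
    (¬idle ∧ gpu) ↔ ¬gpu = True
      ¬idle ∧ gpu = False
        ¬idle = False
      ¬gpu = False
    ¬light ∧ ¬gpu = False
      ¬light = True
      ¬gpu = False
Both conjuncts True, so the formula holds.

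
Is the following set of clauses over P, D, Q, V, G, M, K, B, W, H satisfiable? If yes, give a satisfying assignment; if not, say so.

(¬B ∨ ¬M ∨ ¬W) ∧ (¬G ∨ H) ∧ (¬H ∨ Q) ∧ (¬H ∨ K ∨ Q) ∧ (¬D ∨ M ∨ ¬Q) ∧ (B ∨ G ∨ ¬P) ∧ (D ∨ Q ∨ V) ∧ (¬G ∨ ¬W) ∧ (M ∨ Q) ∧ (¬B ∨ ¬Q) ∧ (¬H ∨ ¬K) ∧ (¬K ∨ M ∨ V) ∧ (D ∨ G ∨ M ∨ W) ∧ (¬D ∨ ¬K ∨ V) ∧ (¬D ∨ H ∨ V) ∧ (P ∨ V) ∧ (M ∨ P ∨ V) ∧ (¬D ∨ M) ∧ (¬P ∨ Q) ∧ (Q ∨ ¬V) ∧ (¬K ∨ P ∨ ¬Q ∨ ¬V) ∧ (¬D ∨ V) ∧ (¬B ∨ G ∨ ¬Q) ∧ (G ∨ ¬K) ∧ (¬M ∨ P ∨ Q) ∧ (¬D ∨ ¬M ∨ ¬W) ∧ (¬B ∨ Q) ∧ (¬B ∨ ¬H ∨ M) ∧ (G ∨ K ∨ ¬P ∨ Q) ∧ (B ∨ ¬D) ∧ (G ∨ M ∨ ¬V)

Set P = True.
  then (¬P ∨ Q) forces Q = True.
  then (¬B ∨ ¬Q) forces B = False.
  then (B ∨ ¬D) forces D = False.
  then (B ∨ G ∨ ¬P) forces G = True.
  then (¬G ∨ ¬W) forces W = False.
  then (¬G ∨ H) forces H = True.
  then (¬H ∨ ¬K) forces K = False.
Set V = False.
Set M = True.
All clauses satisfied.

P = True, D = False, Q = True, V = False, G = True, M = True, K = False, B = False, W = False, H = True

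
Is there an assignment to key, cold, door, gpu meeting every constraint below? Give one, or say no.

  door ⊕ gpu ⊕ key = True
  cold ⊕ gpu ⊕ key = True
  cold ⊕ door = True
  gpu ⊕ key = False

Unsatisfiable — no assignment works.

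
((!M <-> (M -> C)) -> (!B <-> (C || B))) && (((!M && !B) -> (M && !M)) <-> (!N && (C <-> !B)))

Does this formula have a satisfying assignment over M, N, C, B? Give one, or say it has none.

M: False, N: True, C: True, B: False

  (!M <-> (M -> C)) -> (!B <-> (C || B)) = True
    !M <-> (M -> C) = True
      !M = True
      M -> C = True
    !B <-> (C || B) = True
      !B = True
      C || B = True
  ((!M && !B) -> (M && !M)) <-> (!N && (C <-> !B)) = True
    (!M && !B) -> (M && !M) = False
      !M && !B = True
        !M = True
        !B = True
      M && !M = False
        !M = True
    !N && (C <-> !B) = False
      !N = False
      C <-> !B = True
        !B = True
Both conjuncts True, so the formula holds.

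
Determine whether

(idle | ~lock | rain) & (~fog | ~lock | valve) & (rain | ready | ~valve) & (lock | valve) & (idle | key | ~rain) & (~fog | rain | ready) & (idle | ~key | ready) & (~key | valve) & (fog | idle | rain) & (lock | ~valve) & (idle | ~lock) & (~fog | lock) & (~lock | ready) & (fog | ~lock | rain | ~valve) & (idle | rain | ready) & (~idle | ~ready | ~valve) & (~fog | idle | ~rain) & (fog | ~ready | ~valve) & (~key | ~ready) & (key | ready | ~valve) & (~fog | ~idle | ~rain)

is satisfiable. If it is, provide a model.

Try lock = False:
  (lock | valve) forces valve = True.
  clause (lock | ~valve) is falsified — backtrack.
So lock = True.
  then (idle | ~lock) forces idle = True.
  then (~lock | ready) forces ready = True.
  then (~idle | ~ready | ~valve) forces valve = False.
  then (~key | ~ready) forces key = False.
  then (~fog | ~lock | valve) forces fog = False.
Set rain = True.
All clauses satisfied.

lock=T, idle=T, valve=F, ready=T, fog=F, key=F, rain=T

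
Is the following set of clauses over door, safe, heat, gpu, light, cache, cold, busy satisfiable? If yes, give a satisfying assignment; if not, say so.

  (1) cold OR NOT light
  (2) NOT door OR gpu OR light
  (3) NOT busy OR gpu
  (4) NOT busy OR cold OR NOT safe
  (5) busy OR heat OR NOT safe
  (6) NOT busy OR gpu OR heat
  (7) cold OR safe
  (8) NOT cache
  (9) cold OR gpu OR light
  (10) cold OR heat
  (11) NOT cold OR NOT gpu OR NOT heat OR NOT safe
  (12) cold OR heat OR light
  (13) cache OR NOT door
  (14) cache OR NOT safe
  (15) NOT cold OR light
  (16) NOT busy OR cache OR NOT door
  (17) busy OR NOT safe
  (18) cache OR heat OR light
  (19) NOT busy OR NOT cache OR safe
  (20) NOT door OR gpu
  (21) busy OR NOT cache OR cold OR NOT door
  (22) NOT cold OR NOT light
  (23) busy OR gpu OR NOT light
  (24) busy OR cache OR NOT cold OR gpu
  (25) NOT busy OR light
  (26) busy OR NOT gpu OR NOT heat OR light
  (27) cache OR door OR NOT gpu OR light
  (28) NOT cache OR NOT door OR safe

Unsatisfiable

Case cache = True:
  Clause (NOT cache) is falsified — contradiction.
Case cache = False:
  (cache OR NOT door) forces door = False.
  (cache OR NOT safe) forces safe = False.
  (cold OR safe) forces cold = True.
  (NOT cold OR light) forces light = True.
  Clause (NOT cold OR NOT light) is falsified — contradiction.
Both cases fail, so the formula is unsatisfiable.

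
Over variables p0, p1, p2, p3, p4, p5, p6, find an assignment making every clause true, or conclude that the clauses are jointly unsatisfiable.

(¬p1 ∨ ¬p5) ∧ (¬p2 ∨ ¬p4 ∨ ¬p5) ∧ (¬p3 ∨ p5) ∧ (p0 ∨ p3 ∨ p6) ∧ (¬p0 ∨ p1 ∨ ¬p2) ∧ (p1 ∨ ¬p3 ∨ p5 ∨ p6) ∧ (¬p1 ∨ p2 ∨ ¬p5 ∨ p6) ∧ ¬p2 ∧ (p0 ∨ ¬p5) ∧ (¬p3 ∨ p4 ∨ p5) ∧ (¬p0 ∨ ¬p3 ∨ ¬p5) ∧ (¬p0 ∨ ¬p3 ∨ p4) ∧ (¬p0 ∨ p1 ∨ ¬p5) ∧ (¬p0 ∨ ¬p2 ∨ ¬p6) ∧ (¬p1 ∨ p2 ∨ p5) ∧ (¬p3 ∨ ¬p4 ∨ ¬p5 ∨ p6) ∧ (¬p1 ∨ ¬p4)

p0=T; p1=F; p2=F; p3=F; p4=T; p5=F; p6=T

Unit clause (¬p2) forces p2 = False.
Set p0 = True.
Try p1 = True:
  (¬p1 ∨ ¬p5) forces p5 = False.
  clause (¬p1 ∨ p2 ∨ p5) is falsified — backtrack.
So p1 = False.
  then (¬p0 ∨ p1 ∨ ¬p5) forces p5 = False.
  then (¬p3 ∨ p5) forces p3 = False.
Set p4 = True.
Set p6 = True.
All clauses satisfied.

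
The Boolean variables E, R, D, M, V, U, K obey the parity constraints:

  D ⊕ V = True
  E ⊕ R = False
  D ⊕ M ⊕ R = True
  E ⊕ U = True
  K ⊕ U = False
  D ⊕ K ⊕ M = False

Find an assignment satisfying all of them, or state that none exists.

E=T, R=T, D=F, M=F, V=T, U=F, K=F

D ⊕ V = F ⊕ T = True ✓
E ⊕ R = T ⊕ T = False ✓
D ⊕ M ⊕ R = F ⊕ F ⊕ T = True ✓
E ⊕ U = T ⊕ F = True ✓
K ⊕ U = F ⊕ F = False ✓
D ⊕ K ⊕ M = F ⊕ F ⊕ F = False ✓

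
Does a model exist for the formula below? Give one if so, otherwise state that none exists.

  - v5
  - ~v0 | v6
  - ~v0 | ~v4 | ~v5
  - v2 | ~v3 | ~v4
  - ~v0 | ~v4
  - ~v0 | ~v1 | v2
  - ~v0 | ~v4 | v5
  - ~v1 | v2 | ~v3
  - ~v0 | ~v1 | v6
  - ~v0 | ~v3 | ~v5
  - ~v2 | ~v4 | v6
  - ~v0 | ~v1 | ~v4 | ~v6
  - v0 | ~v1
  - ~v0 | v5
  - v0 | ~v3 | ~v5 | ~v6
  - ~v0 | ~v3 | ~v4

v0: False, v1: False, v2: True, v3: False, v4: False, v5: True, v6: False

Unit clause (v5) forces v5 = True.
Set v0 = False.
  then (v0 | ~v1) forces v1 = False.
Set v2 = True.
Set v3 = False.
Set v4 = False.
Set v6 = False.
All clauses satisfied.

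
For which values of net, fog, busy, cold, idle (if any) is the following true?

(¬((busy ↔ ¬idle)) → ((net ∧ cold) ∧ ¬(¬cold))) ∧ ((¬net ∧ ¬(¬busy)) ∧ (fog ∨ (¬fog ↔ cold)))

net = False; fog = True; busy = True; cold = False; idle = False

  ¬((busy ↔ ¬idle)) → ((net ∧ cold) ∧ ¬(¬cold)) = True
    ¬((busy ↔ ¬idle)) = False
      busy ↔ ¬idle = True
        ¬idle = True
    (net ∧ cold) ∧ ¬(¬cold) = False
      net ∧ cold = False
      ¬(¬cold) = False
        ¬cold = True
  (¬net ∧ ¬(¬busy)) ∧ (fog ∨ (¬fog ↔ cold)) = True
    ¬net ∧ ¬(¬busy) = True
      ¬net = True
      ¬(¬busy) = True
        ¬busy = False
    fog ∨ (¬fog ↔ cold) = True
      ¬fog ↔ cold = True
        ¬fog = False
Both conjuncts True, so the formula holds.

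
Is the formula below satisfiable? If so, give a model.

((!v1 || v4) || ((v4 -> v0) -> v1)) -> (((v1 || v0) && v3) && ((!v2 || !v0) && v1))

v0 = False, v1 = True, v2 = False, v3 = True, v4 = True

  ((!v1 || v4) || ((v4 -> v0) -> v1)) -> (((v1 || v0) && v3) && ((!v2 || !v0) && v1)) = True
    (!v1 || v4) || ((v4 -> v0) -> v1) = True
      !v1 || v4 = True
        !v1 = False
      (v4 -> v0) -> v1 = True
        v4 -> v0 = False
    ((v1 || v0) && v3) && ((!v2 || !v0) && v1) = True
      (v1 || v0) && v3 = True
        v1 || v0 = True
      (!v2 || !v0) && v1 = True
        !v2 || !v0 = True
          !v2 = True
          !v0 = True
The formula evaluates to True.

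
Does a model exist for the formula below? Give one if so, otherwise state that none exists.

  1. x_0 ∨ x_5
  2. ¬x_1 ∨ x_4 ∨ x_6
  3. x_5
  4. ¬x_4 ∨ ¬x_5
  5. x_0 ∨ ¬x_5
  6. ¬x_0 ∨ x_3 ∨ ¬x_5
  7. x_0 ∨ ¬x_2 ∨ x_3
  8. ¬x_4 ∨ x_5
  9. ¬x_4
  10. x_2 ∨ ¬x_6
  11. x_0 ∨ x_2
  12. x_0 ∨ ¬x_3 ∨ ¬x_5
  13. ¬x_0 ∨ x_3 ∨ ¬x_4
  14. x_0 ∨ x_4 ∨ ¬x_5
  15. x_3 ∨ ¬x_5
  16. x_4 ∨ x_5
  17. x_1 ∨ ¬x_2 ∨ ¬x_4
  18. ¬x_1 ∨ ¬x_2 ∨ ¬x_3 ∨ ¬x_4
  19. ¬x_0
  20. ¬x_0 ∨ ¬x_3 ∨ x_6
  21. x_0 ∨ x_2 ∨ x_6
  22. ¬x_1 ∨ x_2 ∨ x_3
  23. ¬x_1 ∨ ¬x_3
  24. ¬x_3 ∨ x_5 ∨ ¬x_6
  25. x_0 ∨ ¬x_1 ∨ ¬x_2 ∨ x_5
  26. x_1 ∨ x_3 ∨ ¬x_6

The formula is unsatisfiable.

Case x_0 = True:
  Clause (¬x_0) is falsified — contradiction.
Case x_0 = False:
  (x_0 ∨ x_5) forces x_5 = True.
  Clause (x_0 ∨ ¬x_5) is falsified — contradiction.
Both cases fail, so the formula is unsatisfiable.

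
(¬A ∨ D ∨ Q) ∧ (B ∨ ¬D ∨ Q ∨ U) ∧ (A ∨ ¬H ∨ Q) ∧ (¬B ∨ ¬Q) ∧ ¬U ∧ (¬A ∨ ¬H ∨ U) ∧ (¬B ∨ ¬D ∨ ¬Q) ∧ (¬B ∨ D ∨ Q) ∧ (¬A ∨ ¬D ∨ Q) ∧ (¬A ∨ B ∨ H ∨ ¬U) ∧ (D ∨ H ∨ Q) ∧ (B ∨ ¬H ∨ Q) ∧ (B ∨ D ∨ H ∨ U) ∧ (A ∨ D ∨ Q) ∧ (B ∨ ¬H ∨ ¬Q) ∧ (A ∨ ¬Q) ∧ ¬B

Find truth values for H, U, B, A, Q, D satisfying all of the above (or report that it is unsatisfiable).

Unit clause (¬U) forces U = False.
Unit clause (¬B) forces B = False.
Try H = True:
  (¬A ∨ ¬H ∨ U) forces A = False.
  (A ∨ ¬H ∨ Q) forces Q = True.
  clause (B ∨ ¬H ∨ ¬Q) is falsified — backtrack.
So H = False.
  then (B ∨ D ∨ H ∨ U) forces D = True.
  then (B ∨ ¬D ∨ Q ∨ U) forces Q = True.
  then (A ∨ ¬Q) forces A = True.
All clauses satisfied.

H = False; U = False; B = False; A = True; Q = True; D = True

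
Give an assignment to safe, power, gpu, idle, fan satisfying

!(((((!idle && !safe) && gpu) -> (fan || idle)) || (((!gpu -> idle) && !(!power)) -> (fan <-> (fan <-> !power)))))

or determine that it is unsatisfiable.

safe=F; power=T; gpu=T; idle=F; fan=F

  !(((((!idle && !safe) && gpu) -> (fan || idle)) || (((!gpu -> idle) && !(!power)) -> (fan <-> (fan <-> !power))))) = True
    (((!idle && !safe) && gpu) -> (fan || idle)) || (((!gpu -> idle) && !(!power)) -> (fan <-> (fan <-> !power))) = False
      ((!idle && !safe) && gpu) -> (fan || idle) = False
        (!idle && !safe) && gpu = True
          !idle && !safe = True
            !idle = True
            !safe = True
        fan || idle = False
      ((!gpu -> idle) && !(!power)) -> (fan <-> (fan <-> !power)) = False
        (!gpu -> idle) && !(!power) = True
          !gpu -> idle = True
            !gpu = False
          !(!power) = True
            !power = False
        fan <-> (fan <-> !power) = False
          fan <-> !power = True
            !power = False
The formula evaluates to True.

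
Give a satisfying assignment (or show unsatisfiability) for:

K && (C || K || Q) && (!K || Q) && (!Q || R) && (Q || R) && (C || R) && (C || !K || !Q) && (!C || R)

Q = True; R = True; K = True; C = True

Unit clause (K) forces K = True.
In (!K || Q) only Q is left, so Q = True.
In (!Q || R) only R is left, so R = True.
In (C || !K || !Q) only C is left, so C = True.
All clauses satisfied.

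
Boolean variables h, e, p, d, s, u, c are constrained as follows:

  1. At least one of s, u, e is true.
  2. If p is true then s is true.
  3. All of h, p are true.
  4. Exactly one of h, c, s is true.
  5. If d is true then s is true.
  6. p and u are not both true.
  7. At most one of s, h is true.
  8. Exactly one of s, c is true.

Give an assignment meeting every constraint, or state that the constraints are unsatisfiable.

Unsatisfiable — no assignment works.

Case h = True:
  (3) forces p = True.
  (2) with p=T forces s = True.
  Constraint (4) is violated (h=T, s=T) — contradiction.
Case h = False:
  Constraint (3) is violated (h=F) — contradiction.
Both cases fail — unsatisfiable.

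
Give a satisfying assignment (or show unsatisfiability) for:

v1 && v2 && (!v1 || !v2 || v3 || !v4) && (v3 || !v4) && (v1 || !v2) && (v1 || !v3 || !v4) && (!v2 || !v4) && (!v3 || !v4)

Unit clause (v1) forces v1 = True.
Unit clause (v2) forces v2 = True.
In (!v2 || !v4) only !v4 is left, so v4 = False.
Set v3 = True.
Check each clause:
  (v1): v1 holds.
  (v2): v2 holds.
  (!v1 || !v2 || v3 || !v4): v3 holds.
  (v3 || !v4): v3 holds.
  (v1 || !v2): v1 holds.
  (v1 || !v3 || !v4): v1 holds.
  (!v2 || !v4): !v4 holds.
  (!v3 || !v4): !v4 holds.
All clauses satisfied.

v1: True, v2: True, v3: True, v4: False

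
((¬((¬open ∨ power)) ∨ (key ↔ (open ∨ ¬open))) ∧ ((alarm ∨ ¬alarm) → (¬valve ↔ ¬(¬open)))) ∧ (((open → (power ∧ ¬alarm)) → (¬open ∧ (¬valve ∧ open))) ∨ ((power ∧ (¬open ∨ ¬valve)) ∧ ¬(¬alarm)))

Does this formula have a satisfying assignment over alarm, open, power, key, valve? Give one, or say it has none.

alarm: True, open: False, power: True, key: True, valve: True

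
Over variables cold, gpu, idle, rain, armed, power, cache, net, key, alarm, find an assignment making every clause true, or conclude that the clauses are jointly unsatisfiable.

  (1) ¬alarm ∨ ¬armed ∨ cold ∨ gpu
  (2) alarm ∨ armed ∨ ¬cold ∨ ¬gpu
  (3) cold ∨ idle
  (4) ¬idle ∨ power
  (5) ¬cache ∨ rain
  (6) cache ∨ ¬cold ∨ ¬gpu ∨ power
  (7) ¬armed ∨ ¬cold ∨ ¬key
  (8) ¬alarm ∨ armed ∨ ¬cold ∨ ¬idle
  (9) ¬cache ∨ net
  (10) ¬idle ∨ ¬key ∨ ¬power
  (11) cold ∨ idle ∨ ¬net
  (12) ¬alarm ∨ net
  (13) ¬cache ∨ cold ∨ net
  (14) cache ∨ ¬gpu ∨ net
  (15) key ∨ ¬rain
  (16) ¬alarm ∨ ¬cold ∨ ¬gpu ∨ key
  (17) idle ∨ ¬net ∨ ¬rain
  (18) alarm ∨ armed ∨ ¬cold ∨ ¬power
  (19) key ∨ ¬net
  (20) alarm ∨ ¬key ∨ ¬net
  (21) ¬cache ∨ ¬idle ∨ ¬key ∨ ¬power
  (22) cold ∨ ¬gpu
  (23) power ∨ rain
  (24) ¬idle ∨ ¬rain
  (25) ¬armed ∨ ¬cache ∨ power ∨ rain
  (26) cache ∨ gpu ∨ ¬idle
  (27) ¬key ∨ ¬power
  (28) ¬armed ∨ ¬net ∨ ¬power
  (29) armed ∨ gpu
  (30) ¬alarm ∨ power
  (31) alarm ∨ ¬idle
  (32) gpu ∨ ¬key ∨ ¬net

cold = True; gpu = False; idle = False; rain = False; armed = True; power = True; cache = False; net = False; key = False; alarm = False

Set cold = True.
Set gpu = False.
  then (armed ∨ gpu) forces armed = True.
  then (¬armed ∨ ¬cold ∨ ¬key) forces key = False.
  then (key ∨ ¬rain) forces rain = False.
  then (key ∨ ¬net) forces net = False.
  then (power ∨ rain) forces power = True.
  then (¬cache ∨ rain) forces cache = False.
  then (¬alarm ∨ net) forces alarm = False.
  then (cache ∨ gpu ∨ ¬idle) forces idle = False.
All clauses satisfied.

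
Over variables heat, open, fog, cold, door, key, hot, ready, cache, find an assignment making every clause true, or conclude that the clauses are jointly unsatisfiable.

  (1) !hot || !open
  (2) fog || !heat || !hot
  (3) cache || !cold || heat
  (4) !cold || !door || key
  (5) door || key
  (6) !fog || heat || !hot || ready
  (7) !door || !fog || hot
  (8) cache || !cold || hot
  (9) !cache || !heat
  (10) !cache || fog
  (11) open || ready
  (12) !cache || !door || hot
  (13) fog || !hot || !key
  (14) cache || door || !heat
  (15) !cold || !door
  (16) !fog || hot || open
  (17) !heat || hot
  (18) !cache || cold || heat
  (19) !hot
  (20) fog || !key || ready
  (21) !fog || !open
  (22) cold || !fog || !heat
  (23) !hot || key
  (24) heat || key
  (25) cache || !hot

heat = False, open = True, fog = False, cold = False, door = False, key = True, hot = False, ready = True, cache = False

Unit clause (!hot) forces hot = False.
In (!heat || hot) only !heat is left, so heat = False.
In (heat || key) only key is left, so key = True.
Set open = True.
  then (!fog || !open) forces fog = False.
  then (!cache || fog) forces cache = False.
  then (fog || !key || ready) forces ready = True.
  then (cache || !cold || heat) forces cold = False.
Set door = False.
All clauses satisfied.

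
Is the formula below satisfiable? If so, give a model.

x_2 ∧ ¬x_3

x_2 = True, x_3 = False

  ¬x_3 = True
Both conjuncts True, so the formula holds.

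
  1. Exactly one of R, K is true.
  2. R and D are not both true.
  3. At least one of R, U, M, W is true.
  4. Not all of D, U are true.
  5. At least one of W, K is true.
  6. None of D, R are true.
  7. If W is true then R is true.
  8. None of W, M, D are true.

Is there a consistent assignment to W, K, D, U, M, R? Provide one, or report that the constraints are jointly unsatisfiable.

W = False, K = True, D = False, U = True, M = False, R = False

  (1) {R, K}: 1 true — exactly one ✓
  (2) R=F, D=F — not both ✓
  (3) {R, U, M, W}: 1 true — at least one ✓
  (4) {D, U}: 1/2 true — not all ✓
  (5) {W, K}: 1 true — at least one ✓
  (6) {D, R}: 0 true — none ✓
  (7) W=F ⇒ R: vacuous ✓
  (8) {W, M, D}: 0 true — none ✓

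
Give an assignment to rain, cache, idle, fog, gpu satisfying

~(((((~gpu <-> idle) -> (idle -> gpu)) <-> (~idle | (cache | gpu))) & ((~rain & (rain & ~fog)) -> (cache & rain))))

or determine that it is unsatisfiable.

rain = True; cache = True; idle = True; fog = True; gpu = False

  ~(((((~gpu <-> idle) -> (idle -> gpu)) <-> (~idle | (cache | gpu))) & ((~rain & (rain & ~fog)) -> (cache & rain)))) = True
    (((~gpu <-> idle) -> (idle -> gpu)) <-> (~idle | (cache | gpu))) & ((~rain & (rain & ~fog)) -> (cache & rain)) = False
      ((~gpu <-> idle) -> (idle -> gpu)) <-> (~idle | (cache | gpu)) = False
        (~gpu <-> idle) -> (idle -> gpu) = False
          ~gpu <-> idle = True
            ~gpu = True
          idle -> gpu = False
        ~idle | (cache | gpu) = True
          ~idle = False
          cache | gpu = True
      (~rain & (rain & ~fog)) -> (cache & rain) = True
        ~rain & (rain & ~fog) = False
          ~rain = False
          rain & ~fog = False
            ~fog = False
        cache & rain = True
The formula evaluates to True.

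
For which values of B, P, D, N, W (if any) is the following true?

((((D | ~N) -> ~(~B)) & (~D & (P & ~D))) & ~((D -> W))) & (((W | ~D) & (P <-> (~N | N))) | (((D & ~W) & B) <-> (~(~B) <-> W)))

The formula is unsatisfiable.

Case D = True: the conjunct ~D is False.
Case D = False: the conjunct ~((D -> W)) becomes ~((False -> W)) = False.
Both cases fail — unsatisfiable.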